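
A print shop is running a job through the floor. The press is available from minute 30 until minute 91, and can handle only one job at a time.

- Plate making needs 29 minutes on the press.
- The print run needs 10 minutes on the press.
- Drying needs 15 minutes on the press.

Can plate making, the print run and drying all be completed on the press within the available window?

Yes

The press window is 91 − 30 = 61 minutes.
Running back to back, the jobs need 29 + 10 + 15 = 54 minutes on the press.
Since 54 ≤ 61, they fit within the window.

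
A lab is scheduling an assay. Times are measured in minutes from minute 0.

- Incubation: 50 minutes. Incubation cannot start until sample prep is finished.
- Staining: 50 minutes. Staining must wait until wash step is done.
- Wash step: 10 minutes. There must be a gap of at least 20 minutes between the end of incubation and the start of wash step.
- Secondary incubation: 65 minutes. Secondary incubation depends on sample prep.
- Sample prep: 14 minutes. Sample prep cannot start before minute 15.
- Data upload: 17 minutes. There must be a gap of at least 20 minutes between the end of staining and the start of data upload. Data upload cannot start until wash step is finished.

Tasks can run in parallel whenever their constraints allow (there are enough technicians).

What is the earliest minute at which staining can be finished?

Sample prep cannot begin until its own release at minute 15. It runs from minute 15 to 15 + 14 = minute 29.
After sample prep (finishes minute 29), incubation can start at minute 29 and finishes at minute 79.
After incubation (finishes minute 79, plus 20-minute gap → minute 99), wash step can start at minute 99 and finishes at minute 109.
Staining cannot begin until wash step (finishes minute 109). It runs from minute 109 to 109 + 50 = minute 159.

159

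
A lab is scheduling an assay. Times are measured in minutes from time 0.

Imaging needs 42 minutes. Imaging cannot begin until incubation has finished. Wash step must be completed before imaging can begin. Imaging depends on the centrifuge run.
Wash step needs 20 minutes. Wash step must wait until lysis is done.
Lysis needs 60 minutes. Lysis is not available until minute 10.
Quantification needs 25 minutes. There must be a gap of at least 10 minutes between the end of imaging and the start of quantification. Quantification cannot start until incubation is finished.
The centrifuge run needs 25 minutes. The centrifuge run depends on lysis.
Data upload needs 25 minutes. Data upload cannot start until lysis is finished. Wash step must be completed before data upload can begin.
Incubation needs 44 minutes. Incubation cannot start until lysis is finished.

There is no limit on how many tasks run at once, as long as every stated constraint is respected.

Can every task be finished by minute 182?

No

After its own release at minute 10, lysis can start at minute 10 and finishes at minute 70.
Wash step cannot begin until lysis (finishes minute 70). It runs from minute 70 to 70 + 20 = minute 90.
For data upload: lysis (finishes minute 70); wash step (finishes minute 90). Taking the maximum gives a start of minute 90, and it finishes at 90 + 25 = minute 115.
After lysis (finishes minute 70), the centrifuge run can start at minute 70 and finishes at minute 95.
After lysis (finishes minute 70), incubation can start at minute 70 and finishes at minute 114.
Imaging needs all of incubation (finishes minute 114); wash step (finishes minute 90); the centrifuge run (finishes minute 95). That puts its earliest start at minute 114; it finishes at 114 + 42 = minute 156.
Quantification has to wait for imaging (finishes minute 156, plus 10-minute gap → minute 166); incubation (finishes minute 114). The latest of these is minute 166, so quantification runs minute 166 to 166 + 25 = minute 191.
The earliest everything can be done is minute 191, which is after the deadline of 182, so it is not possible.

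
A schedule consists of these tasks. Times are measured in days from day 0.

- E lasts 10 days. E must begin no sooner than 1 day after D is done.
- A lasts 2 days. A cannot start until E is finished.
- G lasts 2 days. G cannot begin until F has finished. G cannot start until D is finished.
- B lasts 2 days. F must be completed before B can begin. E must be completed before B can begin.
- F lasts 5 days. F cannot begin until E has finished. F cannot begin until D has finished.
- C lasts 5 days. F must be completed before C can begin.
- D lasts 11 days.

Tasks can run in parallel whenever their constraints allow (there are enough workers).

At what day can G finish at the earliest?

D has no prerequisites, so it starts at day 0 and finishes at day 11.
E cannot begin until D (finishes day 11, plus 1-day gap → day 12). It runs from day 12 to 12 + 10 = day 22.
F cannot start until E (finishes day 22); D (finishes day 11). The controlling bound is day 22, so F finishes at 22 + 5 = day 27.
G has to wait for F (finishes day 27); D (finishes day 11). The latest of these is day 27, so G runs day 27 to 27 + 2 = day 29.

29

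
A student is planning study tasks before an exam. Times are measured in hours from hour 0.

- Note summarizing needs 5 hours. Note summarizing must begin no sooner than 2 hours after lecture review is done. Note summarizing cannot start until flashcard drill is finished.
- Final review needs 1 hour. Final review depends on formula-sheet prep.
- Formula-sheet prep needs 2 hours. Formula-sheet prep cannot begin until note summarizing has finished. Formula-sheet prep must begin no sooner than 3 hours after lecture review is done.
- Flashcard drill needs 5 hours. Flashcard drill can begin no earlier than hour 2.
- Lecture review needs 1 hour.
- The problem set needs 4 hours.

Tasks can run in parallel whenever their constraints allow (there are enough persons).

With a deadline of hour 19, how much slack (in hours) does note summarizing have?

Flashcard drill waits on its own release at hour 2, so it starts at hour 2 and finishes at 2 + 5 = hour 7.
Nothing blocks lecture review, so it runs from hour 0 to hour 1.
Note summarizing needs all of lecture review (finishes hour 1, plus 2-hour gap → hour 3); flashcard drill (finishes hour 7). That puts its earliest start at hour 7; it finishes at 7 + 5 = hour 12.

Working backward from the deadline:
Final review has no dependents, so it just needs to finish by hour 19. Starting by 19 − 1 = hour 18 achieves that.
Since final review (must start by hour 18) depends on it, formula-sheet prep must finish by hour 18. Backing off its 2-hour duration gives a latest start of hour 16.
Note summarizing must finish before formula-sheet prep (must start by hour 16). With a 5-hour duration, note summarizing must start by 16 − 5 = hour 11.
So note summarizing can start as early as hour 7 and as late as hour 11, giving 11 − 7 = 4 hours of slack.

4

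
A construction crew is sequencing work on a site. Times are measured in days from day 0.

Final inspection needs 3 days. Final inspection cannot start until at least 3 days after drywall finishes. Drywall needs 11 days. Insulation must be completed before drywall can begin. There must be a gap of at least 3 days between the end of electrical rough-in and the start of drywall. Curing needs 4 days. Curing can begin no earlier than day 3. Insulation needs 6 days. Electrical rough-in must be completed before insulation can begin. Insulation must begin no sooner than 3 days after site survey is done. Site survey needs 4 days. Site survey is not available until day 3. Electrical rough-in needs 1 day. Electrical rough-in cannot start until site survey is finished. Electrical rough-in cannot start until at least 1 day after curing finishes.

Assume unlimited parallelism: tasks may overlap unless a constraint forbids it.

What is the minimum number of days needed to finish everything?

Curing waits on its own release at day 3, so it starts at day 3 and finishes at 3 + 4 = day 7.
Site survey waits on its own release at day 3, so it starts at day 3 and finishes at 3 + 4 = day 7.
Electrical rough-in cannot start until site survey (finishes day 7); curing (finishes day 7, plus 1-day gap → day 8). The controlling bound is day 8, so electrical rough-in finishes at 8 + 1 = day 9.
Insulation cannot start until electrical rough-in (finishes day 9); site survey (finishes day 7, plus 3-day gap → day 10). The controlling bound is day 10, so insulation finishes at 10 + 6 = day 16.
Drywall needs all of insulation (finishes day 16); electrical rough-in (finishes day 9, plus 3-day gap → day 12). That puts its earliest start at day 16; it finishes at 16 + 11 = day 27.
After drywall (finishes day 27, plus 3-day gap → day 30), final inspection can start at day 30 and finishes at day 33.
All tasks are finished once the last one completes. Finish times: Site survey at 7, Curing at 7, Electrical rough-in at 9, Insulation at 16, Drywall at 27, Final inspection at 33. The latest is day 33.

33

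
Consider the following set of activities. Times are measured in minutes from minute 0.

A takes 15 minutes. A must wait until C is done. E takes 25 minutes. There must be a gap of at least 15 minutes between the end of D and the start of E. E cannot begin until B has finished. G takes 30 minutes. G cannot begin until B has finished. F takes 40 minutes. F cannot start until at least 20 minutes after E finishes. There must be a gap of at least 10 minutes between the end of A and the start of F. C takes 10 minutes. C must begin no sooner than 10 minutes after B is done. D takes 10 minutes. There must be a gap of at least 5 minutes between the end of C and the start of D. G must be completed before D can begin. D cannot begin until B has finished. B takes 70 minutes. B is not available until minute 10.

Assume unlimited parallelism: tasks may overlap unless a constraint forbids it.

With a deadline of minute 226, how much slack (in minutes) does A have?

61

B waits on its own release at minute 10, so it starts at minute 10 and finishes at 10 + 70 = minute 80.
C waits on B (finishes minute 80, plus 10-minute gap → minute 90), so it starts at minute 90 and finishes at 90 + 10 = minute 100.
After C (finishes minute 100), A can start at minute 100 and finishes at minute 115.

Working backward from the deadline:
To finish by minute 226, F (duration 40) must start no later than minute 186.
A feeds into F (must start by minute 186, minus 10-minute gap → minute 176); so A must finish by minute 176 and therefore start by minute 161.
So A can start as early as minute 100 and as late as minute 161, giving 161 − 100 = 61 minutes of slack.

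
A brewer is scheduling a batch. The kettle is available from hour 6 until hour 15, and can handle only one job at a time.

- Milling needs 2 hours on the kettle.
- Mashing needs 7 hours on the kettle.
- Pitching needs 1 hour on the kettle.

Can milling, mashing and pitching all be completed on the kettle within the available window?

No

The kettle window is 15 − 6 = 9 hours.
Running back to back, the jobs need 2 + 7 + 1 = 10 hours on the kettle.
Since 10 > 9, they cannot all fit.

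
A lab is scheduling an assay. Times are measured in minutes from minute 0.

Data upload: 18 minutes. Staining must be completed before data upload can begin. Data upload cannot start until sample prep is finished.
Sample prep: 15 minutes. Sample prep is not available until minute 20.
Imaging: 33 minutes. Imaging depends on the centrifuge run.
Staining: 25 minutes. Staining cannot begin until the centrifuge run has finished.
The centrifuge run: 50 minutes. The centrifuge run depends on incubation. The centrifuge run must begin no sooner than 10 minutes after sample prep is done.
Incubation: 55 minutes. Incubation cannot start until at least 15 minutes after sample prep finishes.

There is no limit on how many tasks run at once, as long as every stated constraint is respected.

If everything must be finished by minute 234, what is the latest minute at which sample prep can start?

56

Nothing follows data upload; the deadline of minute 234 is its only limit. It must start by 234 − 18 = minute 216.
Staining has to be done before data upload (must start by minute 216). That means finishing by minute 216, i.e. starting by 216 − 25 = minute 191.
Imaging has no dependents, so it just needs to finish by minute 234. Starting by 234 − 33 = minute 201 achieves that.
For the centrifuge run: staining (must start by minute 191); imaging (must start by minute 201). The most restrictive is minute 191; with a 50-minute duration, the centrifuge run must start by minute 141.
Since the centrifuge run (must start by minute 141) depends on it, incubation must finish by minute 141. Backing off its 55-minute duration gives a latest start of minute 86.
For sample prep: incubation (must start by minute 86, minus 15-minute gap → minute 71); the centrifuge run (must start by minute 141, minus 10-minute gap → minute 131); data upload (must start by minute 216). The most restrictive is minute 71; with a 15-minute duration, sample prep must start by minute 56.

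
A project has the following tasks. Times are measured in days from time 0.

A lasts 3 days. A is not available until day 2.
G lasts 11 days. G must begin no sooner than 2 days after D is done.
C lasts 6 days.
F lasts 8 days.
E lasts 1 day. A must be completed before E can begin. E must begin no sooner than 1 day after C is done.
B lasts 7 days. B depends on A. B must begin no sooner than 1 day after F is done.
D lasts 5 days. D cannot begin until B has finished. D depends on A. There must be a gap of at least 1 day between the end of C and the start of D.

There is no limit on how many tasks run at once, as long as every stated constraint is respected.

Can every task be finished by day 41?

Yes

F can start immediately at day 0; it finishes at day 8.
C has no prerequisites, so it starts at day 0 and finishes at day 6.
After its own release at day 2, A can start at day 2 and finishes at day 5.
For E: A (finishes day 5); C (finishes day 6, plus 1-day gap → day 7). Taking the maximum gives a start of day 7, and it finishes at 7 + 1 = day 8.
For B: A (finishes day 5); F (finishes day 8, plus 1-day gap → day 9). Taking the maximum gives a start of day 9, and it finishes at 9 + 7 = day 16.
For D: B (finishes day 16); A (finishes day 5); C (finishes day 6, plus 1-day gap → day 7). Taking the maximum gives a start of day 16, and it finishes at 16 + 5 = day 21.
G waits on D (finishes day 21, plus 2-day gap → day 23), so it starts at day 23 and finishes at 23 + 11 = day 34.
Every task is finished by day 34, which is no later than the deadline of 41, so the schedule is feasible.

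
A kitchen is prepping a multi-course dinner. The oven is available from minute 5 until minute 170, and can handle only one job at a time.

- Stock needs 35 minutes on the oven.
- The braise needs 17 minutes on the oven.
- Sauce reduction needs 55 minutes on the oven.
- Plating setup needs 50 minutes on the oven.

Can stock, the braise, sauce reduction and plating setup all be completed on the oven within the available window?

The oven window is 170 − 5 = 165 minutes.
Running back to back, the jobs need 35 + 17 + 55 + 50 = 157 minutes on the oven.
Since 157 ≤ 165, they fit within the window.

Yes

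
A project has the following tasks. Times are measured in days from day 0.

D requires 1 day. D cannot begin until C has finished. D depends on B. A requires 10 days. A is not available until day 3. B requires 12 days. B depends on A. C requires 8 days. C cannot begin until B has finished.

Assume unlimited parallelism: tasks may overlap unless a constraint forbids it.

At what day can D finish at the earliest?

34

A cannot begin until its own release at day 3. It runs from day 3 to 3 + 10 = day 13.
After A (finishes day 13), B can start at day 13 and finishes at day 25.
After B (finishes day 25), C can start at day 25 and finishes at day 33.
For D: C (finishes day 33); B (finishes day 25). Taking the maximum gives a start of day 33, and it finishes at 33 + 1 = day 34.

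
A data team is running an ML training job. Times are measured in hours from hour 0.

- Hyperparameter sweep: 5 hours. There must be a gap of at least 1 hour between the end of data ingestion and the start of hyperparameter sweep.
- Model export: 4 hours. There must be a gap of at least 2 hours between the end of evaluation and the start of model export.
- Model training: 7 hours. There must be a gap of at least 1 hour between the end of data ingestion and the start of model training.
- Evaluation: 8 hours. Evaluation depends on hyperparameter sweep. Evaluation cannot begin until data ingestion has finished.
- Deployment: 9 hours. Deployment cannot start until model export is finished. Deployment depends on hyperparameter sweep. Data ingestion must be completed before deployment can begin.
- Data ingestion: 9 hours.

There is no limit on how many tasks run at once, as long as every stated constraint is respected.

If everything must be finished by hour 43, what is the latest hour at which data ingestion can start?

5

Deployment must finish by hour 43; it takes 9 hours, so it must start by 43 − 9 = hour 34.
Model export feeds into deployment (must start by hour 34); so model export must finish by hour 34 and therefore start by hour 30.
Since model export (must start by hour 30, minus 2-hour gap → hour 28) depends on it, evaluation must finish by hour 28. Backing off its 8-hour duration gives a latest start of hour 20.
For hyperparameter sweep: evaluation (must start by hour 20); deployment (must start by hour 34). The most restrictive is hour 20; with a 5-hour duration, hyperparameter sweep must start by hour 15.
Model training has no dependents, so it just needs to finish by hour 43. Starting by 43 − 7 = hour 36 achieves that.
Data ingestion has several dependents: hyperparameter sweep (must start by hour 15, minus 1-hour gap → hour 14); model training (must start by hour 36, minus 1-hour gap → hour 35); evaluation (must start by hour 20); deployment (must start by hour 34). The earliest of those limits is hour 14, so data ingestion must start by 14 − 9 = hour 5.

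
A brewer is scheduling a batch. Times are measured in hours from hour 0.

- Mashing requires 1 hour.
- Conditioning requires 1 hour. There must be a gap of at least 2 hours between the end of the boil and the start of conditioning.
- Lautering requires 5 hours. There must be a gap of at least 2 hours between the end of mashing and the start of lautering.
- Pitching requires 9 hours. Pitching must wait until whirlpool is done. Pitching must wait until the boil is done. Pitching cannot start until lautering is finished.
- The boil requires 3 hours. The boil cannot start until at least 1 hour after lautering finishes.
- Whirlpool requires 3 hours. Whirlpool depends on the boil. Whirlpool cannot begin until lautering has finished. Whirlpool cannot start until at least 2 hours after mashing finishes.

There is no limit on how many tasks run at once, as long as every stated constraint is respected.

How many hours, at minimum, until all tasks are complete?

Nothing blocks mashing, so it runs from hour 0 to hour 1.
After mashing (finishes hour 1, plus 2-hour gap → hour 3), lautering can start at hour 3 and finishes at hour 8.
The boil cannot begin until lautering (finishes hour 8, plus 1-hour gap → hour 9). It runs from hour 9 to 9 + 3 = hour 12.
Conditioning waits on the boil (finishes hour 12, plus 2-hour gap → hour 14), so it starts at hour 14 and finishes at 14 + 1 = hour 15.
Whirlpool needs all of the boil (finishes hour 12); lautering (finishes hour 8); mashing (finishes hour 1, plus 2-hour gap → hour 3). That puts its earliest start at hour 12; it finishes at 12 + 3 = hour 15.
Pitching needs all of whirlpool (finishes hour 15); the boil (finishes hour 12); lautering (finishes hour 8). That puts its earliest start at hour 15; it finishes at 15 + 9 = hour 24.
All tasks are finished once the last one completes. Finish times: Mashing at 1, Lautering at 8, The boil at 12, Whirlpool at 15, Pitching at 24, Conditioning at 15. The latest is hour 24.

24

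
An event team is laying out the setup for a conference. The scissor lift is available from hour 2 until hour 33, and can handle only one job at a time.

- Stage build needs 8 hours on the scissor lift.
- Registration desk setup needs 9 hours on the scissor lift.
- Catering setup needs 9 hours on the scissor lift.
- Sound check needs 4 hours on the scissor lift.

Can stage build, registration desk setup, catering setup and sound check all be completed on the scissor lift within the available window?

Yes

The scissor lift window is 33 − 2 = 31 hours.
Running back to back, the jobs need 8 + 9 + 9 + 4 = 30 hours on the scissor lift.
Since 30 ≤ 31, they fit within the window.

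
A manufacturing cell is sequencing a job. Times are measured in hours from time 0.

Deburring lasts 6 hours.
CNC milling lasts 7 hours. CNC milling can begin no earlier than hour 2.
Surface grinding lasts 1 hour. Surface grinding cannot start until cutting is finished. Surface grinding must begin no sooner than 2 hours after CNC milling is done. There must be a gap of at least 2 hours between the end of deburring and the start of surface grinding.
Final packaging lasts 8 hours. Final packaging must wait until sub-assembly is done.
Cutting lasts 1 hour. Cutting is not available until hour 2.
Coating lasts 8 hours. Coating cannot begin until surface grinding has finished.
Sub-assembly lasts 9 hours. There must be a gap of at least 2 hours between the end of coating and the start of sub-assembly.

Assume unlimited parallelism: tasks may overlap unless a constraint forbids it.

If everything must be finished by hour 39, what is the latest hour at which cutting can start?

Final packaging must finish by hour 39; it takes 8 hours, so it must start by 39 − 8 = hour 31.
Sub-assembly has to be done before final packaging (must start by hour 31). That means finishing by hour 31, i.e. starting by 31 − 9 = hour 22.
Coating has to be done before sub-assembly (must start by hour 22, minus 2-hour gap → hour 20). That means finishing by hour 20, i.e. starting by 20 − 8 = hour 12.
Surface grinding feeds into coating (must start by hour 12); so surface grinding must finish by hour 12 and therefore start by hour 11.
Since surface grinding (must start by hour 11) depends on it, cutting must finish by hour 11. Backing off its 1-hour duration gives a latest start of hour 10.

10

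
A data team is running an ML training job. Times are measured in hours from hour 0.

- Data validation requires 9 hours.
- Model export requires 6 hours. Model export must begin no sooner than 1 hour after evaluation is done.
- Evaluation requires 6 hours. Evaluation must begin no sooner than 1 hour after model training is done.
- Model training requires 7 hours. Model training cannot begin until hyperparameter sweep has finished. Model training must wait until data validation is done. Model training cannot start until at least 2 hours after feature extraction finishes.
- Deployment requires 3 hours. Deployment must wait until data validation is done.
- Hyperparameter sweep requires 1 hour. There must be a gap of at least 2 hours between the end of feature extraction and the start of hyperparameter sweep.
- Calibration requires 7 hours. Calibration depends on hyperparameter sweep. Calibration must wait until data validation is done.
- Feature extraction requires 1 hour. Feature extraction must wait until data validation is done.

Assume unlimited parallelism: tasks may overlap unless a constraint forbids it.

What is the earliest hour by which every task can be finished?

Data validation has no prerequisites, so it starts at hour 0 and finishes at hour 9.
Deployment cannot begin until data validation (finishes hour 9). It runs from hour 9 to 9 + 3 = hour 12.
Feature extraction waits on data validation (finishes hour 9), so it starts at hour 9 and finishes at 9 + 1 = hour 10.
Hyperparameter sweep cannot begin until feature extraction (finishes hour 10, plus 2-hour gap → hour 12). It runs from hour 12 to 12 + 1 = hour 13.
Calibration has to wait for hyperparameter sweep (finishes hour 13); data validation (finishes hour 9). The latest of these is hour 13, so calibration runs hour 13 to 13 + 7 = hour 20.
Model training needs all of hyperparameter sweep (finishes hour 13); data validation (finishes hour 9); feature extraction (finishes hour 10, plus 2-hour gap → hour 12). That puts its earliest start at hour 13; it finishes at 13 + 7 = hour 20.
Evaluation cannot begin until model training (finishes hour 20, plus 1-hour gap → hour 21). It runs from hour 21 to 21 + 6 = hour 27.
Model export cannot begin until evaluation (finishes hour 27, plus 1-hour gap → hour 28). It runs from hour 28 to 28 + 6 = hour 34.
All tasks are finished once the last one completes. Finish times: Data validation at 9, Feature extraction at 10, Hyperparameter sweep at 13, Model training at 20, Evaluation at 27, Calibration at 20, Model export at 34, Deployment at 12. The latest is hour 34.

34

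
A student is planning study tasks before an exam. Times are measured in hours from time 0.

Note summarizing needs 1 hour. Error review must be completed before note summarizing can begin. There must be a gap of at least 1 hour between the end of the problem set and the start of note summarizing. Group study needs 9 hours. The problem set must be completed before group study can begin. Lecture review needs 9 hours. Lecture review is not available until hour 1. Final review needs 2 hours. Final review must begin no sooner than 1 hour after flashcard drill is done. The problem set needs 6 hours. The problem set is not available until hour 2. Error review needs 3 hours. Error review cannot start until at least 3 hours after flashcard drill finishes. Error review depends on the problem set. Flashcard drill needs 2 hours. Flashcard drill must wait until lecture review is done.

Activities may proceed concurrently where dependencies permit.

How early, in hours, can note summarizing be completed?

The problem set cannot begin until its own release at hour 2. It runs from hour 2 to 2 + 6 = hour 8.
Lecture review cannot begin until its own release at hour 1. It runs from hour 1 to 1 + 9 = hour 10.
Flashcard drill cannot begin until lecture review (finishes hour 10). It runs from hour 10 to 10 + 2 = hour 12.
Error review has to wait for flashcard drill (finishes hour 12, plus 3-hour gap → hour 15); the problem set (finishes hour 8). The latest of these is hour 15, so error review runs hour 15 to 15 + 3 = hour 18.
For note summarizing: error review (finishes hour 18); the problem set (finishes hour 8, plus 1-hour gap → hour 9). Taking the maximum gives a start of hour 18, and it finishes at 18 + 1 = hour 19.

19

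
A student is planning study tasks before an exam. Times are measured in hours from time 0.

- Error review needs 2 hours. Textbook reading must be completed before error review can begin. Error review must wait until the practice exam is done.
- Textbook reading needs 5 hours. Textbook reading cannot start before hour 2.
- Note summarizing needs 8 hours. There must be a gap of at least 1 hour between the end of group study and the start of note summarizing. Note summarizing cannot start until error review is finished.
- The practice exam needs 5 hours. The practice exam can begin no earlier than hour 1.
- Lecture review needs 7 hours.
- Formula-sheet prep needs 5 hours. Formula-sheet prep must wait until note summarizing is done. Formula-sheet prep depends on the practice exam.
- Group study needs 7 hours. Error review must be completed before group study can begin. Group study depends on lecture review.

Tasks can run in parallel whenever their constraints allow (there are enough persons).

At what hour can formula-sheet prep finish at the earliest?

After its own release at hour 1, the practice exam can start at hour 1 and finishes at hour 6.
Lecture review can start immediately at hour 0; it finishes at hour 7.
After its own release at hour 2, textbook reading can start at hour 2 and finishes at hour 7.
For error review: textbook reading (finishes hour 7); the practice exam (finishes hour 6). Taking the maximum gives a start of hour 7, and it finishes at 7 + 2 = hour 9.
For group study: error review (finishes hour 9); lecture review (finishes hour 7). Taking the maximum gives a start of hour 9, and it finishes at 9 + 7 = hour 16.
Note summarizing has to wait for group study (finishes hour 16, plus 1-hour gap → hour 17); error review (finishes hour 9). The latest of these is hour 17, so note summarizing runs hour 17 to 17 + 8 = hour 25.
For formula-sheet prep: note summarizing (finishes hour 25); the practice exam (finishes hour 6). Taking the maximum gives a start of hour 25, and it finishes at 25 + 5 = hour 30.

30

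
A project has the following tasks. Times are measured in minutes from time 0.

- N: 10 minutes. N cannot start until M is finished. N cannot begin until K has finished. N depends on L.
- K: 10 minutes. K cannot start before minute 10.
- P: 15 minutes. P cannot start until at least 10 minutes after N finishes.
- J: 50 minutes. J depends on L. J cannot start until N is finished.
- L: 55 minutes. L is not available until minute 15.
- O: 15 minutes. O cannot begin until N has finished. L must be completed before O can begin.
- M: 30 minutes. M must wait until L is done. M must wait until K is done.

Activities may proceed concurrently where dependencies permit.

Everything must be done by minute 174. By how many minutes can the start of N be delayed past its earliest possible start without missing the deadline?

14

L cannot begin until its own release at minute 15. It runs from minute 15 to 15 + 55 = minute 70.
K waits on its own release at minute 10, so it starts at minute 10 and finishes at 10 + 10 = minute 20.
For M: L (finishes minute 70); K (finishes minute 20). Taking the maximum gives a start of minute 70, and it finishes at 70 + 30 = minute 100.
N needs all of M (finishes minute 100); K (finishes minute 20); L (finishes minute 70). That puts its earliest start at minute 100; it finishes at 100 + 10 = minute 110.

Working backward from the deadline:
Nothing follows J; the deadline of minute 174 is its only limit. It must start by 174 − 50 = minute 124.
O has no dependents, so it just needs to finish by minute 174. Starting by 174 − 15 = minute 159 achieves that.
To finish by minute 174, P (duration 15) must start no later than minute 159.
N feeds J (must start by minute 124); O (must start by minute 159); P (must start by minute 159, minus 10-minute gap → minute 149). Taking the minimum, N must finish by minute 124 and start by 124 − 10 = minute 114.
So N can start as early as minute 100 and as late as minute 114, giving 114 − 100 = 14 minutes of slack.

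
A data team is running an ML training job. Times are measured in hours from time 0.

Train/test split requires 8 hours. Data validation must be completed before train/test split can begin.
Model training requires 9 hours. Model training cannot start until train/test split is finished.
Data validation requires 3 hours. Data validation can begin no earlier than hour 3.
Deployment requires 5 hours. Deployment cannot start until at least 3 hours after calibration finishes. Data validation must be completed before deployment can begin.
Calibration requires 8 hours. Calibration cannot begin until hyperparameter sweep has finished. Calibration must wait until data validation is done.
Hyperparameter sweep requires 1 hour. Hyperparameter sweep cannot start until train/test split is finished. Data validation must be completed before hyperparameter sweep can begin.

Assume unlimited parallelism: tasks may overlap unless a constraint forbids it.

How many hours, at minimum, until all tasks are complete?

31

Data validation waits on its own release at hour 3, so it starts at hour 3 and finishes at 3 + 3 = hour 6.
Train/test split waits on data validation (finishes hour 6), so it starts at hour 6 and finishes at 6 + 8 = hour 14.
Model training cannot begin until train/test split (finishes hour 14). It runs from hour 14 to 14 + 9 = hour 23.
Hyperparameter sweep needs all of train/test split (finishes hour 14); data validation (finishes hour 6). That puts its earliest start at hour 14; it finishes at 14 + 1 = hour 15.
Calibration has to wait for hyperparameter sweep (finishes hour 15); data validation (finishes hour 6). The latest of these is hour 15, so calibration runs hour 15 to 15 + 8 = hour 23.
Deployment has to wait for calibration (finishes hour 23, plus 3-hour gap → hour 26); data validation (finishes hour 6). The latest of these is hour 26, so deployment runs hour 26 to 26 + 5 = hour 31.
All tasks are finished once the last one completes. Finish times: Data validation at 6, Train/test split at 14, Hyperparameter sweep at 15, Model training at 23, Calibration at 23, Deployment at 31. The latest is hour 31.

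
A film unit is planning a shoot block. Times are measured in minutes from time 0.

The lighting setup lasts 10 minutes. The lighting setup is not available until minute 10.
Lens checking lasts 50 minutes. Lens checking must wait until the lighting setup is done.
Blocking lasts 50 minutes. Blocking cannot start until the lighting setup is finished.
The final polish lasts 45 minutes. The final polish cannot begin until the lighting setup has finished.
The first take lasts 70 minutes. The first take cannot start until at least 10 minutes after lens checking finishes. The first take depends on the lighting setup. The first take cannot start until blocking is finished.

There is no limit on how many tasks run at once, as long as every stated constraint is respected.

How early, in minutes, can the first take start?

After its own release at minute 10, the lighting setup can start at minute 10 and finishes at minute 20.
After the lighting setup (finishes minute 20), blocking can start at minute 20 and finishes at minute 70.
Lens checking cannot begin until the lighting setup (finishes minute 20). It runs from minute 20 to 20 + 50 = minute 70.
The first take waits on lens checking (finishes minute 70, plus 10-minute gap → minute 80); the lighting setup (finishes minute 20); blocking (finishes minute 70). The latest of these is minute 80, which is the earliest the first take can start.

80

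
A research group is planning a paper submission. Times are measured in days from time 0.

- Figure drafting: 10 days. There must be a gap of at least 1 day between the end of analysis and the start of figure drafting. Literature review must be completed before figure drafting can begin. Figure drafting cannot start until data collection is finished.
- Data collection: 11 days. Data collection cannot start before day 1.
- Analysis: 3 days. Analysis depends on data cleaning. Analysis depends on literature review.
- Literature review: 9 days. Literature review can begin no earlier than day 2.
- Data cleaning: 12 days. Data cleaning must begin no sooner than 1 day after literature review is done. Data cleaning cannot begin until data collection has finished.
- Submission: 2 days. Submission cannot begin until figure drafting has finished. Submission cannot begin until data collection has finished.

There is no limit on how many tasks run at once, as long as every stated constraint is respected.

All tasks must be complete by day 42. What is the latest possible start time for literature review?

4

Submission has no dependents, so it just needs to finish by day 42. Starting by 42 − 2 = day 40 achieves that.
Figure drafting has to be done before submission (must start by day 40). That means finishing by day 40, i.e. starting by 40 − 10 = day 30.
Analysis must finish before figure drafting (must start by day 30, minus 1-day gap → day 29). With a 3-day duration, analysis must start by 29 − 3 = day 26.
Data cleaning must finish before analysis (must start by day 26). With a 12-day duration, data cleaning must start by 26 − 12 = day 14.
For literature review: data cleaning (must start by day 14, minus 1-day gap → day 13); analysis (must start by day 26); figure drafting (must start by day 30). The most restrictive is day 13; with a 9-day duration, literature review must start by day 4.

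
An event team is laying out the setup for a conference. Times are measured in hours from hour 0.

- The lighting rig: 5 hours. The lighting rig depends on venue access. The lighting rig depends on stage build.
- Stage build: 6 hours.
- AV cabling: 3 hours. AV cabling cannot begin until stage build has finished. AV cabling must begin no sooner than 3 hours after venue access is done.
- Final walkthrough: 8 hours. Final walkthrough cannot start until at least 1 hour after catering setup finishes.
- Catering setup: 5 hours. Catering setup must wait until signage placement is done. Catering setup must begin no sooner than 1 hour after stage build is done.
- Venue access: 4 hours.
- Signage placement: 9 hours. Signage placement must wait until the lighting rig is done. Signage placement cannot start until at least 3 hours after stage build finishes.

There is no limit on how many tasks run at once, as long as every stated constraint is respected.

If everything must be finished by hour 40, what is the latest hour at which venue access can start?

8

Final walkthrough has no dependents, so it just needs to finish by hour 40. Starting by 40 − 8 = hour 32 achieves that.
Catering setup must finish before final walkthrough (must start by hour 32, minus 1-hour gap → hour 31). With a 5-hour duration, catering setup must start by 31 − 5 = hour 26.
Signage placement has to be done before catering setup (must start by hour 26). That means finishing by hour 26, i.e. starting by 26 − 9 = hour 17.
The lighting rig must finish before signage placement (must start by hour 17). With a 5-hour duration, the lighting rig must start by 17 − 5 = hour 12.
To finish by hour 40, AV cabling (duration 3) must start no later than hour 37.
Venue access must finish in time for the lighting rig (must start by hour 12); AV cabling (must start by hour 37, minus 3-hour gap → hour 34). The tightest is hour 12, so venue access must start by 12 − 4 = hour 8.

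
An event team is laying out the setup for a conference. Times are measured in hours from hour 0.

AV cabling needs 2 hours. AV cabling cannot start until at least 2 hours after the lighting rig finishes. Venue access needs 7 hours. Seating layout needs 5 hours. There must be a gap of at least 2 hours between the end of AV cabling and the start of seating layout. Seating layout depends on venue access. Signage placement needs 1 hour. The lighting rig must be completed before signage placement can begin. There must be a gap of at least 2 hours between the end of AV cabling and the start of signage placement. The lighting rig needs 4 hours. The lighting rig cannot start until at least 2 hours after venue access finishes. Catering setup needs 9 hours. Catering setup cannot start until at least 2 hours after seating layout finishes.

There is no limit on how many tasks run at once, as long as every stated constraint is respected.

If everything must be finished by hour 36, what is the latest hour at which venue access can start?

Catering setup must finish by hour 36; it takes 9 hours, so it must start by 36 − 9 = hour 27.
Seating layout must finish before catering setup (must start by hour 27, minus 2-hour gap → hour 25). With a 5-hour duration, seating layout must start by 25 − 5 = hour 20.
Nothing follows signage placement; the deadline of hour 36 is its only limit. It must start by 36 − 1 = hour 35.
AV cabling has several dependents: seating layout (must start by hour 20, minus 2-hour gap → hour 18); signage placement (must start by hour 35, minus 2-hour gap → hour 33). The earliest of those limits is hour 18, so AV cabling must start by 18 − 2 = hour 16.
For the lighting rig: AV cabling (must start by hour 16, minus 2-hour gap → hour 14); signage placement (must start by hour 35). The most restrictive is hour 14; with a 4-hour duration, the lighting rig must start by hour 10.
Venue access has several dependents: the lighting rig (must start by hour 10, minus 2-hour gap → hour 8); seating layout (must start by hour 20). The earliest of those limits is hour 8, so venue access must start by 8 − 7 = hour 1.

1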